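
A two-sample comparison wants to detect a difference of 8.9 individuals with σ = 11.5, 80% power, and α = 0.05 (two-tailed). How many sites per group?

n per group = 2(z_α/2 + z_β)²σ²/d² = 2×(1.96 + 0.84)²×11.5²/8.9² = 26.2 → n = 27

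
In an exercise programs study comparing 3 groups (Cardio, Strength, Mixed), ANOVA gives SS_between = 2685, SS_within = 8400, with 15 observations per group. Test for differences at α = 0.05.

df_between = 2, df_within = 42. F = MS_between/MS_within = 1342.5/200.0 = 6.713. F_crit ≈ 3.22. Reject H₀. At least one mean differs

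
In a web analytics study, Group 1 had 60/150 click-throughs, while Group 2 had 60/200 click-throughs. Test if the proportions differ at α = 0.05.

p̂₁ = 0.4, p̂₂ = 0.3, pooled p̂ = 0.343. z = 1.95. Critical: ±1.96. Fail to reject H₀.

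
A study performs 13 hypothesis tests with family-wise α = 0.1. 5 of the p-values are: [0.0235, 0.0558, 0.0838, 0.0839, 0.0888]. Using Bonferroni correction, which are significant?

Bonferroni α = 0.1/13 = 0.00769. None of the given p-values are significant.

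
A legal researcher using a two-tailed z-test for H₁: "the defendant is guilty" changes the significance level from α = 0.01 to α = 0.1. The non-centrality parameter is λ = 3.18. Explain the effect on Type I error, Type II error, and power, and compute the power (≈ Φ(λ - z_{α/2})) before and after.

Increasing α from 0.01 to 0.1:
• Type I error rate increases (α is the Type I rate by definition).
• Critical value moves from z_{α/2} = 2.576 to 1.645, so power = Φ(λ - z_{α/2}) goes from Φ(3.18 - 2.576) = 0.727 to Φ(3.18 - 1.645) = 0.938.
• Type II error rate β = 1 - power therefore decreases (0.273 → 0.062).
Appropriate when false negatives are costly — here, acquitting a guilty person.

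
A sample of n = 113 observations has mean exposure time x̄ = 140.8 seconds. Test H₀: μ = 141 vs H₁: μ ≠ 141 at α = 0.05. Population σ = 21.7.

z = (x̄ - μ₀)/(σ/√n) = (140.8 - 141)/(21.7/√113) = -0.098. Critical value: ±1.96. Since |-0.098| ≤ 1.96, Fail to reject H₀.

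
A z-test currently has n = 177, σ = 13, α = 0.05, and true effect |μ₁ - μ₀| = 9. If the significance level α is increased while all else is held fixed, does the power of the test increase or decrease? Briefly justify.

Power increases: a larger α lowers the critical value, so more of the H₁ sampling distribution falls in the rejection region.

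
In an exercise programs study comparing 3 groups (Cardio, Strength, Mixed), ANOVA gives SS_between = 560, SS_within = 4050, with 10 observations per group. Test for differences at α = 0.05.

df_between = 2, df_within = 27. F = MS_between/MS_within = 280.0/150.0 = 1.867. F_crit ≈ 3.354. Fail to reject H₀.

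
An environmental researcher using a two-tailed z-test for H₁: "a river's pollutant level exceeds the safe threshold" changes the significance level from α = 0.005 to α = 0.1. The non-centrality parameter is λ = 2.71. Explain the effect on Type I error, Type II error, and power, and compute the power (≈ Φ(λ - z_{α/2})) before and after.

Increasing α from 0.005 to 0.1:
• Type I error rate increases (α is the Type I rate by definition).
• Critical value moves from z_{α/2} = 2.807 to 1.645, so power = Φ(λ - z_{α/2}) goes from Φ(2.71 - 2.807) = 0.461 to Φ(2.71 - 1.645) = 0.857.
• Type II error rate β = 1 - power therefore decreases (0.539 → 0.143).
Appropriate when false negatives are costly — here, allowing unsafe pollution to continue.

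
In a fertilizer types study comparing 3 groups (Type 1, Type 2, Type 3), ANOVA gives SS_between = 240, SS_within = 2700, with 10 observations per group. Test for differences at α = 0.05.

df_between = 2, df_within = 27. F = MS_between/MS_within = 120.0/100.0 = 1.2. F_crit ≈ 3.354. Fail to reject H₀.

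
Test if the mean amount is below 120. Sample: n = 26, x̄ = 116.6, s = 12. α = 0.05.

t = (116.6 - 120)/(12/√26) = -1.445, df = 25. Critical t = -1.708. Fail to reject H₀.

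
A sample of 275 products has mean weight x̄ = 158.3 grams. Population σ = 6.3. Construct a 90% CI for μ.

CI = x̄ ± z*(σ/√n) = 158.3 ± 1.645(6.3/√275) = 158.3 ± 0.62 = (157.68, 158.92)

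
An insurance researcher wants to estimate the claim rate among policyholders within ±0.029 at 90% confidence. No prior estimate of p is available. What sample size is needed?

Conservative approach: use p = 0.5 (maximizes p(1-p) = 0.25). n = z²(0.25)/E² = 1.645²×0.25/0.029² = 804.4 → n = 805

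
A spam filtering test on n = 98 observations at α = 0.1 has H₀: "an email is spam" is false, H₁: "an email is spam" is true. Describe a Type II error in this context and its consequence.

Type II error: failing to reject H₀ when it is false — concluding that an email is spam is not supported when in fact it is. Consequence: a spam email lands in the inbox.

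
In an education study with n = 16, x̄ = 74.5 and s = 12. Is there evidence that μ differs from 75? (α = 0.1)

t = (x̄ - μ₀)/(s/√n) = (74.5 - 75)/(12/√16) = -0.167. df = 15, critical t = ±1.753. Fail to reject H₀.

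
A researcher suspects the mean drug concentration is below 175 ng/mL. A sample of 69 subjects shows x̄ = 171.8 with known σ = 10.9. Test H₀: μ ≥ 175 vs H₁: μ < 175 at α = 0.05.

z = -2.439. Critical value: -1.645. Reject H₀.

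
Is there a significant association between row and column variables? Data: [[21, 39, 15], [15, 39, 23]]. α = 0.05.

χ² = 2.658. df = 2, critical = 5.991. Fail to reject H₀. No evidence of dependence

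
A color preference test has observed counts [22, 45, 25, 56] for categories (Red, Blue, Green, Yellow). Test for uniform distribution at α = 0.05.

Expected = 37 each. χ² = Σ(O-E)²/E = 21.459. df = 3, critical value = 7.815. Reject H₀.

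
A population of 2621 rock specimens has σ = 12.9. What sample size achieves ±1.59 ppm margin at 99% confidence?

Without FPC: n₀ = (2.576×12.9/1.59)² = 436.794. With FPC: n = n₀N/(n₀+N-1) = 374.5 → n = 375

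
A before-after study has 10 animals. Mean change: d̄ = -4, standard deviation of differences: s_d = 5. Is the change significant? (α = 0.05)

t = d̄/(s_d/√n) = -4/(5/√10) = -2.53. df = 9, critical t = ±2.262. Reject H₀.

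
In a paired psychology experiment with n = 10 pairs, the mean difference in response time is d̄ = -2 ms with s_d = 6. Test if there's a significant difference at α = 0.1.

t = d̄/(s_d/√n) = -2/(6/√10) = -1.054. df = 9, critical t = ±1.833. Fail to reject H₀.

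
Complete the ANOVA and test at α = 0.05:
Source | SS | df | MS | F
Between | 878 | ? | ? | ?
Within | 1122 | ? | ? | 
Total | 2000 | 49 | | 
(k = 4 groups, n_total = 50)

df_between = 3, df_within = 46. MS_between = 292.67, MS_within = 24.39. F = 11.999, F_crit ≈ 2.807. Reject H₀.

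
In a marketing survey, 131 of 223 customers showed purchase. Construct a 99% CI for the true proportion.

p̂ = 0.587. CI = p̂ ± z*√(p̂(1-p̂)/n) = (0.503, 0.672)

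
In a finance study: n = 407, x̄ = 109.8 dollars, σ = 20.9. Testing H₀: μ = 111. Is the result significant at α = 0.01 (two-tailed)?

z = (109.8 - 111)/(20.9/√407) = -1.158. Since |z| ≤ 2.576, not significant at α = 0.01.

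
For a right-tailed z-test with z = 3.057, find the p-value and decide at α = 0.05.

p = P(Z > 3.057) = 1 - Φ(3.057) ≈ 0.0011. Since p < 0.05, reject H₀ (significant) at α = 0.05.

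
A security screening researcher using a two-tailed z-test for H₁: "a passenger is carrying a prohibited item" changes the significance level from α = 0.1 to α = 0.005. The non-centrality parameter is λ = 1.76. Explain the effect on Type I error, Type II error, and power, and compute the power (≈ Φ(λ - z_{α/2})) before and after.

Decreasing α from 0.1 to 0.005:
• Type I error rate decreases (α is the Type I rate by definition).
• Critical value moves from z_{α/2} = 1.645 to 2.807, so power = Φ(λ - z_{α/2}) goes from Φ(1.76 - 1.645) = 0.546 to Φ(1.76 - 2.807) = 0.148.
• Type II error rate β = 1 - power therefore increases (0.454 → 0.852).
Appropriate when false positives are costly — here, detaining an innocent passenger — delay and inconvenience.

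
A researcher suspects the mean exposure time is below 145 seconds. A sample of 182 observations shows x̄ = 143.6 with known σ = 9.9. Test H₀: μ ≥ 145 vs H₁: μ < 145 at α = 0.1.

z = -1.908. Critical value: -1.28. Reject H₀.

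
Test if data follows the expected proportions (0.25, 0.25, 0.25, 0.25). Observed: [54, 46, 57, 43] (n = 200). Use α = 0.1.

Expected: [50.0, 50.0, 50.0, 50.0]. χ² = 2.6. df = 3, critical = 6.251. Fail to reject H₀.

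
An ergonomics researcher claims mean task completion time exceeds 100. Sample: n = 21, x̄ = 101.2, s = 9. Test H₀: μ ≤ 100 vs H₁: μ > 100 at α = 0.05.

t = (101.2 - 100)/(9/√21) = 0.611, df = 20. Critical t = 1.725. Fail to reject H₀.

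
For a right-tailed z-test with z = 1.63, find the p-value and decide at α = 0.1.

p = P(Z > 1.63) = 1 - Φ(1.63) ≈ 0.0516. Since p < 0.1, reject H₀ (significant) at α = 0.1.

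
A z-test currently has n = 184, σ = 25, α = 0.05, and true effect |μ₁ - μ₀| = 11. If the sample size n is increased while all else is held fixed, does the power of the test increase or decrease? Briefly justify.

Power increases: a larger n shrinks the standard error σ/√n, moving the sampling distribution under H₁ further from the critical value.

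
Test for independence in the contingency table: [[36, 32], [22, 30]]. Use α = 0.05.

χ² = 1.334. df = 1, critical = 3.841. Fail to reject H₀. No evidence of dependence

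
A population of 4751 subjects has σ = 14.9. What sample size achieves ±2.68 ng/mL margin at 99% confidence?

Without FPC: n₀ = (2.576×14.9/2.68)² = 205.114. With FPC: n = n₀N/(n₀+N-1) = 196.7 → n = 197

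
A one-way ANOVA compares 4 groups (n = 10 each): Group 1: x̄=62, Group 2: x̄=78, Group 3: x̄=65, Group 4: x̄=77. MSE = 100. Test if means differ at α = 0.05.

Grand mean = 70.5. SS_between = 2010.0, MS_between = 670.0. F = 6.7, F_crit ≈ 2.866. Reject H₀.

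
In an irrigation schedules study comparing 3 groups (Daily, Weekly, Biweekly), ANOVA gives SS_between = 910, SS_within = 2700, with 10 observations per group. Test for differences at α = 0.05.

df_between = 2, df_within = 27. F = MS_between/MS_within = 455.0/100.0 = 4.55. F_crit ≈ 3.354. Reject H₀. At least one mean differs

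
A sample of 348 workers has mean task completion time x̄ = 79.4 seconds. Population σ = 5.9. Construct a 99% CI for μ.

CI = x̄ ± z*(σ/√n) = 79.4 ± 2.576(5.9/√348) = 79.4 ± 0.81 = (78.59, 80.21)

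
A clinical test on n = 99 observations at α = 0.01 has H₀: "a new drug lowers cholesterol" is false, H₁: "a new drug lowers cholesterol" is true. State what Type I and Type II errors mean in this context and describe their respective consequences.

Type I (false positive): concluding that a new drug lowers cholesterol when it is not — approving an ineffective drug — patients take a useless medication and may skip effective alternatives. Type II (false negative): failing to conclude that a new drug lowers cholesterol when it is — shelving an effective drug — patients miss out on a treatment that would have helped. Which is costlier depends on domain priorities and is a judgement call rather than a statistical fact.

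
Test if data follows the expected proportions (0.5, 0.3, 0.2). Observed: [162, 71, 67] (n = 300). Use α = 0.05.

Expected: [150.0, 90.0, 60.0]. χ² = 5.788. df = 2, critical = 5.991. Fail to reject H₀.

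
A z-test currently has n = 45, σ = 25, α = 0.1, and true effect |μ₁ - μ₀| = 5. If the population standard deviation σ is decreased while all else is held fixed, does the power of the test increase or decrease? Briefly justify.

Power increases: a smaller σ shrinks the standard error σ/√n, moving the sampling distribution under H₁ further from the critical value.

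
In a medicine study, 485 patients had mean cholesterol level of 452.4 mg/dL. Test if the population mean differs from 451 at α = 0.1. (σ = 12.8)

z = (x̄ - μ₀)/(σ/√n) = (452.4 - 451)/(12.8/√485) = 2.409. Critical value: ±1.645. Since |2.409| > 1.645, Reject H₀.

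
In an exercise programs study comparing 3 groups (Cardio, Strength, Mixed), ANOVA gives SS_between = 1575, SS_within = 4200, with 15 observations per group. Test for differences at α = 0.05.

df_between = 2, df_within = 42. F = MS_between/MS_within = 787.5/100.0 = 7.875. F_crit ≈ 3.22. Reject H₀. At least one mean differs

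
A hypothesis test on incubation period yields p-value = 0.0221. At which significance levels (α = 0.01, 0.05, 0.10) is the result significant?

p = 0.0221. Significant at: α = 0.05, 0.1.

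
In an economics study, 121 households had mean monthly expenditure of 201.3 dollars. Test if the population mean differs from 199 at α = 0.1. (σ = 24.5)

z = (x̄ - μ₀)/(σ/√n) = (201.3 - 199)/(24.5/√121) = 1.033. Critical value: ±1.645. Since |1.033| ≤ 1.645, Fail to reject H₀.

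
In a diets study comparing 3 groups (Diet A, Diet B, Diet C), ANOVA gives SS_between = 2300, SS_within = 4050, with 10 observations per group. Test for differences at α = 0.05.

df_between = 2, df_within = 27. F = MS_between/MS_within = 1150.0/150.0 = 7.667. F_crit ≈ 3.354. Reject H₀. At least one mean differs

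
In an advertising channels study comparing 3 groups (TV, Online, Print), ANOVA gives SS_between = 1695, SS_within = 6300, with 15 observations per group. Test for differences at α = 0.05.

df_between = 2, df_within = 42. F = MS_between/MS_within = 847.5/150.0 = 5.65. F_crit ≈ 3.22. Reject H₀. At least one mean differs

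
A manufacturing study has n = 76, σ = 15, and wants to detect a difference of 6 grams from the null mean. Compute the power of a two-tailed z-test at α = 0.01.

SE = σ/√n = 15/√76 = 1.721. Non-centrality λ = d/SE = 6/1.721 = 3.487. Power ≈ Φ(λ - z_{α/2}) = Φ(3.487 - 2.576) = Φ(0.911) = 0.819.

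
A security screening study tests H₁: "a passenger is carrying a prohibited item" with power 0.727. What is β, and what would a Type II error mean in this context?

β = 1 - power = 1 - 0.727 = 0.273. A Type II error is failing to reject H₀ when H₀ is false (false negative) — here, failing to conclude that a passenger is carrying a prohibited item when in fact it is true. Consequence: letting a prohibited item through — security breach.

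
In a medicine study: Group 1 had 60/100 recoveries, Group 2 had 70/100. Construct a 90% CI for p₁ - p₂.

p̂₁ = 0.6, p̂₂ = 0.7. Difference = -0.1. CI = (-0.21, 0.01)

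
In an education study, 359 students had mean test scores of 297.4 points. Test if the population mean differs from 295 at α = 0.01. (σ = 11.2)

z = (x̄ - μ₀)/(σ/√n) = (297.4 - 295)/(11.2/√359) = 4.06. Critical value: ±2.576. Since |4.06| > 2.576, Reject H₀.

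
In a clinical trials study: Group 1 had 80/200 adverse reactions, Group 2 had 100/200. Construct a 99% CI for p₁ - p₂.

p̂₁ = 0.4, p̂₂ = 0.5. Difference = -0.1. CI = (-0.228, 0.028)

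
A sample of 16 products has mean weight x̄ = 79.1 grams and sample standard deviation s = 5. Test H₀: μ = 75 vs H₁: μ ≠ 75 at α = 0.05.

t = (x̄ - μ₀)/(s/√n) = (79.1 - 75)/(5/√16) = 3.28. df = 15, critical t = ±2.131. Reject H₀.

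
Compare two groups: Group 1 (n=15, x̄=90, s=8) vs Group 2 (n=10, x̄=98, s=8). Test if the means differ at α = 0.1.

Pooled sp = 8.0. t = -2.449, df = 23. Critical t = ±1.714. Reject H₀.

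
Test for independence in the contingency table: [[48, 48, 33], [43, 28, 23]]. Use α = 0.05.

χ² = 1.877. df = 2, critical = 5.991. Fail to reject H₀. No evidence of dependence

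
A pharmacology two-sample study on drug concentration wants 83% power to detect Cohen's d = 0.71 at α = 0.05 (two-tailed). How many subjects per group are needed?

z_{α/2} = 1.96, z_β = Φ⁻¹(0.83) = 0.954. For medium effect (d = 0.71): n per group = 2(z_{α/2} + z_β)²/d² = 2(1.96 + 0.954)²/0.71² = 33.7 → 34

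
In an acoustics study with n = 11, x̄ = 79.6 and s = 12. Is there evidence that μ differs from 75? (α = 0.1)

t = (x̄ - μ₀)/(s/√n) = (79.6 - 75)/(12/√11) = 1.271. df = 10, critical t = ±1.812. Fail to reject H₀.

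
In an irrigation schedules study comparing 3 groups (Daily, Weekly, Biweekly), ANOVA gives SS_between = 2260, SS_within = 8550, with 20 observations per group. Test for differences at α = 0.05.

df_between = 2, df_within = 57. F = MS_between/MS_within = 1130.0/150.0 = 7.533. F_crit ≈ 3.159. Reject H₀. At least one mean differs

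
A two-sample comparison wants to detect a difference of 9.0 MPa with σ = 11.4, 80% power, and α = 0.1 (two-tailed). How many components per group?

n per group = 2(z_α/2 + z_β)²σ²/d² = 2×(1.645 + 0.84)²×11.4²/9.0² = 19.8 → n = 20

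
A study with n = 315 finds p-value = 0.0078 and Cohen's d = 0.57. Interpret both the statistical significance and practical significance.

Statistically significant (p = 0.0078 < 0.05). Cohen's d = 0.57 indicates a medium effect size. Both statistical and practical significance should be considered.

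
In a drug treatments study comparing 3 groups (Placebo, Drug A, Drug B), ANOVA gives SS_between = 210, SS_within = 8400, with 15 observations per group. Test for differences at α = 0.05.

df_between = 2, df_within = 42. F = MS_between/MS_within = 105.0/200.0 = 0.525. F_crit ≈ 3.22. Fail to reject H₀.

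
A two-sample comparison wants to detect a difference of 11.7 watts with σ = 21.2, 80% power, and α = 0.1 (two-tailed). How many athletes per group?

n per group = 2(z_α/2 + z_β)²σ²/d² = 2×(1.645 + 0.84)²×21.2²/11.7² = 40.5 → n = 41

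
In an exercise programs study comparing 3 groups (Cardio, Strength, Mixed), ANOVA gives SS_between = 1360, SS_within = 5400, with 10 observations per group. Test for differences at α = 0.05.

df_between = 2, df_within = 27. F = MS_between/MS_within = 680.0/200.0 = 3.4. F_crit ≈ 3.354. Reject H₀. At least one mean differs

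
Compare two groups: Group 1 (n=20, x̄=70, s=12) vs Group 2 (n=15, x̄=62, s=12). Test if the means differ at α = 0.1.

Pooled sp = 12.0. t = 1.952, df = 33. Critical t = ±1.692. Reject H₀.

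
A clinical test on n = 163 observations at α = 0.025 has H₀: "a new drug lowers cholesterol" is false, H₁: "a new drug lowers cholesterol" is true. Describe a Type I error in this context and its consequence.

Type I error: rejecting H₀ when it is true — concluding that a new drug lowers cholesterol when in fact it is not. Consequence: approving an ineffective drug — patients take a useless medication and may skip effective alternatives.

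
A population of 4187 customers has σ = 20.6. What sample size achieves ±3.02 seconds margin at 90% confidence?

Without FPC: n₀ = (1.645×20.6/3.02)² = 125.908. With FPC: n = n₀N/(n₀+N-1) = 122.3 → n = 123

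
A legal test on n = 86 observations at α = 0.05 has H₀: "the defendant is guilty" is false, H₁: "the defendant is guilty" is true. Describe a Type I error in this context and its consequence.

Type I error: rejecting H₀ when it is true — concluding that the defendant is guilty when in fact it is not. Consequence: convicting an innocent person.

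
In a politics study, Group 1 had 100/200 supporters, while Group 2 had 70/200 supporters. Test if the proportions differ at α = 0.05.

p̂₁ = 0.5, p̂₂ = 0.35, pooled p̂ = 0.425. z = 3.034. Critical: ±1.96. Reject H₀.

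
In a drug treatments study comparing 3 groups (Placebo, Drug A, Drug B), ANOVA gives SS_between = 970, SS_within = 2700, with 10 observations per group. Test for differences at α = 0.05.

df_between = 2, df_within = 27. F = MS_between/MS_within = 485.0/100.0 = 4.85. F_crit ≈ 3.354. Reject H₀. At least one mean differs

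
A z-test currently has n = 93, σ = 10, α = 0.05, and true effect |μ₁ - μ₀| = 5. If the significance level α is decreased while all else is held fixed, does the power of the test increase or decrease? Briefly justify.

Power decreases: a smaller α raises the critical value, so less of the H₁ sampling distribution falls in the rejection region.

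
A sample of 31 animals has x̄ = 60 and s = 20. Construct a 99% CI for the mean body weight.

CI = x̄ ± t*(s/√n) = 60 ± 2.75(20/√31) = (50.12, 69.88)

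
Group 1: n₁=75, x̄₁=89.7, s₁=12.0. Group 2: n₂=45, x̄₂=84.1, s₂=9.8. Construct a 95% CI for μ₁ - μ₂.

Difference = 5.6. SE = √(12.0²/75 + 9.8²/45) = 2.014. CI = (1.65, 9.55)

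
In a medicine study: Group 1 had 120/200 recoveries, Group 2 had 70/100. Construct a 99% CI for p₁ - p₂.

p̂₁ = 0.6, p̂₂ = 0.7. Difference = -0.1. CI = (-0.248, 0.048)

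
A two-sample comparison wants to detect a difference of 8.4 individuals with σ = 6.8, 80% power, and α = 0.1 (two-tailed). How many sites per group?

n per group = 2(z_α/2 + z_β)²σ²/d² = 2×(1.645 + 0.84)²×6.8²/8.4² = 8.1 → n = 9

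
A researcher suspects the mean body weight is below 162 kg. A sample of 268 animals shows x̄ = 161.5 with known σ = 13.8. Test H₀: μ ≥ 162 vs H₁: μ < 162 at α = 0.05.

z = -0.593. Critical value: -1.645. Fail to reject H₀.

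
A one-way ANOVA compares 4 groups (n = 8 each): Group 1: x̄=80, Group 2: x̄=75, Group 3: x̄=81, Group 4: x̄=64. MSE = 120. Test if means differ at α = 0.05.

Grand mean = 75.0. SS_between = 1456.0, MS_between = 485.33. F = 4.044, F_crit ≈ 2.947. Reject H₀.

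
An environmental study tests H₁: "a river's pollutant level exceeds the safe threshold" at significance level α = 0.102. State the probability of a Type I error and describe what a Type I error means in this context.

P(Type I error) = α = 0.102. A Type I error is rejecting H₀ when H₀ is actually true (false positive) — here, concluding that a river's pollutant level exceeds the safe threshold when in fact this is not the case. Consequence: shutting down a compliant factory unnecessarily.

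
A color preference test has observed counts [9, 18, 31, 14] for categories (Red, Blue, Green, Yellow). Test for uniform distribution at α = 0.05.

Expected = 18 each. χ² = Σ(O-E)²/E = 14.778. df = 3, critical value = 7.815. Reject H₀.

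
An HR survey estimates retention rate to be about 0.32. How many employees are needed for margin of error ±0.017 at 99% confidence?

n = z²p(1-p)/E² = 2.576²×0.32×0.68/0.017² = 4996.3 → n = 4997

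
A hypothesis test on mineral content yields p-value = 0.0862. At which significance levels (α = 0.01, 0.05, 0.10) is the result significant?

p = 0.0862. Significant at: α = 0.1.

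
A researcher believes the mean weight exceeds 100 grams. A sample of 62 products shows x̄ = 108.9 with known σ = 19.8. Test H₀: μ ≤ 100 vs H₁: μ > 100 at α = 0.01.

z = 3.539. Critical value: 2.33. Reject H₀.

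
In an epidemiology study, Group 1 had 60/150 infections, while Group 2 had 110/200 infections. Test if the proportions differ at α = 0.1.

p̂₁ = 0.4, p̂₂ = 0.55, pooled p̂ = 0.486. z = -2.779. Critical: ±1.645. Reject H₀.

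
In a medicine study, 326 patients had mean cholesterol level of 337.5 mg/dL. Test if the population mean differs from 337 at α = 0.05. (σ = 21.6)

z = (x̄ - μ₀)/(σ/√n) = (337.5 - 337)/(21.6/√326) = 0.418. Critical value: ±1.96. Since |0.418| ≤ 1.96, Fail to reject H₀.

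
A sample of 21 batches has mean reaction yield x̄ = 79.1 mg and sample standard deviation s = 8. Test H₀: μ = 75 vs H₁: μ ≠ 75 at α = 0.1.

t = (x̄ - μ₀)/(s/√n) = (79.1 - 75)/(8/√21) = 2.349. df = 20, critical t = ±1.725. Reject H₀.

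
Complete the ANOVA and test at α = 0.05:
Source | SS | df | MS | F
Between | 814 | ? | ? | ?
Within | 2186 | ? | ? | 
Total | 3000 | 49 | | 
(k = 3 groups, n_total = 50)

df_between = 2, df_within = 47. MS_between = 407.0, MS_within = 46.51. F = 8.751, F_crit ≈ 3.195. Reject H₀.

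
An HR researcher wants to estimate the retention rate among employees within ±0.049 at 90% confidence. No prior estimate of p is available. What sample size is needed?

Conservative approach: use p = 0.5 (maximizes p(1-p) = 0.25). n = z²(0.25)/E² = 1.645²×0.25/0.049² = 281.8 → n = 282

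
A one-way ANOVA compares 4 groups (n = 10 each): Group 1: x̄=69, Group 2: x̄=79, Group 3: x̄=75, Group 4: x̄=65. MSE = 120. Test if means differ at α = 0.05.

Grand mean = 72.0. SS_between = 1160.0, MS_between = 386.67. F = 3.222, F_crit ≈ 2.866. Reject H₀.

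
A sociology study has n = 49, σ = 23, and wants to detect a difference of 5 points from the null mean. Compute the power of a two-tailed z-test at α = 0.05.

SE = σ/√n = 23/√49 = 3.286. Non-centrality λ = d/SE = 5/3.286 = 1.522. Power ≈ Φ(λ - z_{α/2}) = Φ(1.522 - 1.96) = Φ(-0.438) = 0.331.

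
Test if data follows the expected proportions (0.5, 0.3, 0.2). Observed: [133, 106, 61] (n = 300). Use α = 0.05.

Expected: [150.0, 90.0, 60.0]. χ² = 4.788. df = 2, critical = 5.991. Fail to reject H₀.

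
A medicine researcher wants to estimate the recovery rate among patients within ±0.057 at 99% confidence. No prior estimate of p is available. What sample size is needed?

Conservative approach: use p = 0.5 (maximizes p(1-p) = 0.25). n = z²(0.25)/E² = 2.576²×0.25/0.057² = 510.6 → n = 511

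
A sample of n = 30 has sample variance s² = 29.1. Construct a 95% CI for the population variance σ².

df = 29. χ²_{0.025} = 45.722, χ²_{0.975} = 16.047. CI for σ² = ((n-1)s²/χ²_{α/2}, (n-1)s²/χ²_{1-α/2}) = (29·29.1/45.722, 29·29.1/16.047) = (18.46, 52.59)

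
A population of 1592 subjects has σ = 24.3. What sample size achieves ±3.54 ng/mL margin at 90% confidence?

Without FPC: n₀ = (1.645×24.3/3.54)² = 127.508. With FPC: n = n₀N/(n₀+N-1) = 118.1 → n = 119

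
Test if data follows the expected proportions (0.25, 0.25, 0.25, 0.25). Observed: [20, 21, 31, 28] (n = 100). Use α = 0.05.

Expected: [25.0, 25.0, 25.0, 25.0]. χ² = 3.44. df = 3, critical = 7.815. Fail to reject H₀.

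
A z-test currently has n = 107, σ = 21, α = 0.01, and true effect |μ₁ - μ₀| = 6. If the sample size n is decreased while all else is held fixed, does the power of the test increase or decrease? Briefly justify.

Power decreases: a smaller n inflates the standard error σ/√n, pulling the sampling distribution under H₁ back toward the critical value.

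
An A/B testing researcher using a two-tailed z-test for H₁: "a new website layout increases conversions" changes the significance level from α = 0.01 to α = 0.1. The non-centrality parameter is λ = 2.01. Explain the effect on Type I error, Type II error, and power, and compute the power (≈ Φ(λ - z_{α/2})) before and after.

Increasing α from 0.01 to 0.1:
• Type I error rate increases (α is the Type I rate by definition).
• Critical value moves from z_{α/2} = 2.576 to 1.645, so power = Φ(λ - z_{α/2}) goes from Φ(2.01 - 2.576) = 0.286 to Φ(2.01 - 1.645) = 0.642.
• Type II error rate β = 1 - power therefore decreases (0.714 → 0.358).
Appropriate when false negatives are costly — here, discarding a layout that would have improved conversions — lost revenue.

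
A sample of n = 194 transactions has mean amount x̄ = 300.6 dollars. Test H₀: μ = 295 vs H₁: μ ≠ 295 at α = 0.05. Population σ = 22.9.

z = (x̄ - μ₀)/(σ/√n) = (300.6 - 295)/(22.9/√194) = 3.406. Critical value: ±1.96. Since |3.406| > 1.96, Reject H₀.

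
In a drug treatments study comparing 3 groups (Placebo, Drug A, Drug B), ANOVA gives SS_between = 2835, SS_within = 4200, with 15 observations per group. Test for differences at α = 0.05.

df_between = 2, df_within = 42. F = MS_between/MS_within = 1417.5/100.0 = 14.175. F_crit ≈ 3.22. Reject H₀. At least one mean differs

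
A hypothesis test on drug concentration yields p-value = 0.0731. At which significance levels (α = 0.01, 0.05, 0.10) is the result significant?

p = 0.0731. Significant at: α = 0.1.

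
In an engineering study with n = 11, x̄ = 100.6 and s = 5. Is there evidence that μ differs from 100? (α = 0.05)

t = (x̄ - μ₀)/(s/√n) = (100.6 - 100)/(5/√11) = 0.398. df = 10, critical t = ±2.228. Fail to reject H₀.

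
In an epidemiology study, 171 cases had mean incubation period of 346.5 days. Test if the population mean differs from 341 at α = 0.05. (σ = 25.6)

z = (x̄ - μ₀)/(σ/√n) = (346.5 - 341)/(25.6/√171) = 2.809. Critical value: ±1.96. Since |2.809| > 1.96, Reject H₀.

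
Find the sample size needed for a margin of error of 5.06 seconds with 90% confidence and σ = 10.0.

n = (z*σ/E)² = (1.645×10.0/5.06)² = 10.6 → n = 11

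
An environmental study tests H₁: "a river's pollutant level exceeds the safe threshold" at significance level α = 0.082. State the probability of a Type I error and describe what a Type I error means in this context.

P(Type I error) = α = 0.082. A Type I error is rejecting H₀ when H₀ is actually true (false positive) — here, concluding that a river's pollutant level exceeds the safe threshold when in fact this is not the case. Consequence: shutting down a compliant factory unnecessarily.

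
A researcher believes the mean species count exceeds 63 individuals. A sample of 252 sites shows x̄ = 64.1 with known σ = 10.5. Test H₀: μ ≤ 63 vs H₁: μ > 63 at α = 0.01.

z = 1.663. Critical value: 2.33. Fail to reject H₀.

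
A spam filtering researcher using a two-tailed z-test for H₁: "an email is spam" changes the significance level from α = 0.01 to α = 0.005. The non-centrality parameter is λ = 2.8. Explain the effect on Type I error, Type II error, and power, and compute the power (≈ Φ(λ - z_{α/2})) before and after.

Decreasing α from 0.01 to 0.005:
• Type I error rate decreases (α is the Type I rate by definition).
• Critical value moves from z_{α/2} = 2.576 to 2.807, so power = Φ(λ - z_{α/2}) goes from Φ(2.8 - 2.576) = 0.589 to Φ(2.8 - 2.807) = 0.497.
• Type II error rate β = 1 - power therefore increases (0.411 → 0.503).
Appropriate when false positives are costly — here, a legitimate email is sent to the spam folder and the user misses it.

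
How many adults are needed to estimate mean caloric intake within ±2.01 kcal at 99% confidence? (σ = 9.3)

n = (z*σ/E)² = (2.576×9.3/2.01)² = 142.1 → n = 143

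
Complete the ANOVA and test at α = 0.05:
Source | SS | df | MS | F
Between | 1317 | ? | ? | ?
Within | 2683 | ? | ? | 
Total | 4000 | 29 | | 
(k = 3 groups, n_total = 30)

df_between = 2, df_within = 27. MS_between = 658.5, MS_within = 99.37. F = 6.627, F_crit ≈ 3.354. Reject H₀.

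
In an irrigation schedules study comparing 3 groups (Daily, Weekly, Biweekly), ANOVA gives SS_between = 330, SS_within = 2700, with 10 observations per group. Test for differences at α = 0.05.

df_between = 2, df_within = 27. F = MS_between/MS_within = 165.0/100.0 = 1.65. F_crit ≈ 3.354. Fail to reject H₀.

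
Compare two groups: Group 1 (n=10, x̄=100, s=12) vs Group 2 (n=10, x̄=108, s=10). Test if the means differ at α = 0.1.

Pooled sp = 11.05. t = -1.62, df = 18. Critical t = ±1.734. Fail to reject H₀.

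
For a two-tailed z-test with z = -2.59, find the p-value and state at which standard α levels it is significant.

p = 2·P(Z > |-2.59|) = 2·(1 - Φ(2.59)) ≈ 0.0096. Significant at α = 0.1; Significant at α = 0.05; Significant at α = 0.01.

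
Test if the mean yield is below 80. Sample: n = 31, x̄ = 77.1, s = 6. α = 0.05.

t = (77.1 - 80)/(6/√31) = -2.691, df = 30. Critical t = -1.697. Reject H₀.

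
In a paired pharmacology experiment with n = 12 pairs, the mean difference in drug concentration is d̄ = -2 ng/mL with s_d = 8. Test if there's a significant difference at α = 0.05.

t = d̄/(s_d/√n) = -2/(8/√12) = -0.866. df = 11, critical t = ±2.201. Fail to reject H₀.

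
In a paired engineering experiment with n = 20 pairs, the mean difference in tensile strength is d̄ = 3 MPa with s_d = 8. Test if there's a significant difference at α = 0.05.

t = d̄/(s_d/√n) = 3/(8/√20) = 1.677. df = 19, critical t = ±2.093. Fail to reject H₀.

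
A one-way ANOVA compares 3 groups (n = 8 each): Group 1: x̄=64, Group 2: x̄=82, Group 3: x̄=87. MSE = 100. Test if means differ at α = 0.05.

Grand mean = 77.67. SS_between = 2341.33, MS_between = 1170.67. F = 11.707, F_crit ≈ 3.467. Reject H₀.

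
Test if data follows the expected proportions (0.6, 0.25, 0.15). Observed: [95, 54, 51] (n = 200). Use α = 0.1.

Expected: [120.0, 50.0, 30.0]. χ² = 20.228. df = 2, critical = 4.605. Reject H₀.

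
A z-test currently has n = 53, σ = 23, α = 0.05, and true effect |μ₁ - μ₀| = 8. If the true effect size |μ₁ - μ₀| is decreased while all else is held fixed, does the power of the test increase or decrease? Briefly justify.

Power decreases: a smaller true effect decreases the non-centrality λ = |μ₁ - μ₀|/(σ/√n).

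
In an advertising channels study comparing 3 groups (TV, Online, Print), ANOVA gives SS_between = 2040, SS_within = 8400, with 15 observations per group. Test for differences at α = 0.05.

df_between = 2, df_within = 42. F = MS_between/MS_within = 1020.0/200.0 = 5.1. F_crit ≈ 3.22. Reject H₀. At least one mean differs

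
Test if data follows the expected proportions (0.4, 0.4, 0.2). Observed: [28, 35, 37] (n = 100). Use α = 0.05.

Expected: [40.0, 40.0, 20.0]. χ² = 18.675. df = 2, critical = 5.991. Reject H₀.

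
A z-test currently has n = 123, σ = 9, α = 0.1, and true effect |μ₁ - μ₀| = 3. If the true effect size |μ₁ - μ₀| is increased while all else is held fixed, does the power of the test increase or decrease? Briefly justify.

Power increases: a larger true effect increases the non-centrality λ = |μ₁ - μ₀|/(σ/√n).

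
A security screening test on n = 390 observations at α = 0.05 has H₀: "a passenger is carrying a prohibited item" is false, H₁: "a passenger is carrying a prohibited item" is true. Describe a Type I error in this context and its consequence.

Type I error: rejecting H₀ when it is true — concluding that a passenger is carrying a prohibited item when in fact it is not. Consequence: detaining an innocent passenger — delay and inconvenience.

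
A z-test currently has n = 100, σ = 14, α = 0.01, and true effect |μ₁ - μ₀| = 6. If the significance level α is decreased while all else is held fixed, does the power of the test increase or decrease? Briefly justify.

Power decreases: a smaller α raises the critical value, so less of the H₁ sampling distribution falls in the rejection region.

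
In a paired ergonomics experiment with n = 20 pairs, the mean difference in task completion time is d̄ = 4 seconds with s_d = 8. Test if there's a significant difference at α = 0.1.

t = d̄/(s_d/√n) = 4/(8/√20) = 2.236. df = 19, critical t = ±1.729. Reject H₀.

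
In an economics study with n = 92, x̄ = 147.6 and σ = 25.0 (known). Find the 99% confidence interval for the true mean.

CI = x̄ ± z*(σ/√n) = 147.6 ± 2.576(25.0/√92) = 147.6 ± 6.71 = (140.89, 154.31)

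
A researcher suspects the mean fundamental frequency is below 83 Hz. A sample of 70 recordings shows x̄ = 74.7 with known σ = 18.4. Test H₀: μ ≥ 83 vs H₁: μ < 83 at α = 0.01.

z = -3.774. Critical value: -2.33. Reject H₀.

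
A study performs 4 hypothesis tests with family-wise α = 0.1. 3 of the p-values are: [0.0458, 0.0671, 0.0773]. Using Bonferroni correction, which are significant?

Bonferroni α = 0.1/4 = 0.025. None of the given p-values are significant.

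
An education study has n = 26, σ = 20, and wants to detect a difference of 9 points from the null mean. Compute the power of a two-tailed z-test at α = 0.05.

SE = σ/√n = 20/√26 = 3.922. Non-centrality λ = d/SE = 9/3.922 = 2.295. Power ≈ Φ(λ - z_{α/2}) = Φ(2.295 - 1.96) = Φ(0.335) = 0.631.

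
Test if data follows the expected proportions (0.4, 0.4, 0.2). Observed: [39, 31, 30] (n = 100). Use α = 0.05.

Expected: [40.0, 40.0, 20.0]. χ² = 7.05. df = 2, critical = 5.991. Reject H₀.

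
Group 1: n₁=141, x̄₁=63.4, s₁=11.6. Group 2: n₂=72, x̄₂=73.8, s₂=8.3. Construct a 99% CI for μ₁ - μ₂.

Difference = -10.4. SE = √(11.6²/141 + 8.3²/72) = 1.382. CI = (-13.96, -6.84)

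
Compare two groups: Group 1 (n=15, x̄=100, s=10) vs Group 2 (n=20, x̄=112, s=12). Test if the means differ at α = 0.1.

Pooled sp = 11.2. t = -3.138, df = 33. Critical t = ±1.692. Reject H₀.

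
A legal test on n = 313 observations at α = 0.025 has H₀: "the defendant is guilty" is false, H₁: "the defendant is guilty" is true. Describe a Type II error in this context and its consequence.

Type II error: failing to reject H₀ when it is false — concluding that the defendant is guilty is not supported when in fact it is. Consequence: acquitting a guilty person.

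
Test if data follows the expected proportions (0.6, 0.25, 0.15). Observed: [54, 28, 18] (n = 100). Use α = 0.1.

Expected: [60.0, 25.0, 15.0]. χ² = 1.56. df = 2, critical = 4.605. Fail to reject H₀.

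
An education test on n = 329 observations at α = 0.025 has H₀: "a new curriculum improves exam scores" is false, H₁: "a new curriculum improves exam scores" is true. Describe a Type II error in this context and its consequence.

Type II error: failing to reject H₀ when it is false — concluding that a new curriculum improves exam scores is not supported when in fact it is. Consequence: keeping the old curriculum when the new one would have helped students.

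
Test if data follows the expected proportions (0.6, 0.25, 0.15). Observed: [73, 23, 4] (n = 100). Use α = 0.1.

Expected: [60.0, 25.0, 15.0]. χ² = 11.043. df = 2, critical = 4.605. Reject H₀.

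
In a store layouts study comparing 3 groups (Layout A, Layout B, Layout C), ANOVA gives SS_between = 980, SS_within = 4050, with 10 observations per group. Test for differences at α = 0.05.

df_between = 2, df_within = 27. F = MS_between/MS_within = 490.0/150.0 = 3.267. F_crit ≈ 3.354. Fail to reject H₀.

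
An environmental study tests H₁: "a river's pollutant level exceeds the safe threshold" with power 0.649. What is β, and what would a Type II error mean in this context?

β = 1 - power = 1 - 0.649 = 0.351. A Type II error is failing to reject H₀ when H₀ is false (false negative) — here, failing to conclude that a river's pollutant level exceeds the safe threshold when in fact it is true. Consequence: allowing unsafe pollution to continue.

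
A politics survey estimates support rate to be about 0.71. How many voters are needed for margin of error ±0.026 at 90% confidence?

n = z²p(1-p)/E² = 1.645²×0.71×0.29/0.026² = 824.2 → n = 825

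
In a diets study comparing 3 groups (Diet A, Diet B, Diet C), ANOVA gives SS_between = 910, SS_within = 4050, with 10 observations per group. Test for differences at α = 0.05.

df_between = 2, df_within = 27. F = MS_between/MS_within = 455.0/150.0 = 3.033. F_crit ≈ 3.354. Fail to reject H₀.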